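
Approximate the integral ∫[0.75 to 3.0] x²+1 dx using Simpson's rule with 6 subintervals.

f(x) = x²+1
a = 0.75, b = 3.0, n = 6
h = (b - a)/n = 0.375000

Simpson's rule: (h/3)[f(x₀) + 4f(x₁) + 2f(x₂) + ... + f(xₙ)]

x_0 = 0.7500, f(x_0) = 1.562500, coefficient = 1
x_1 = 1.1250, f(x_1) = 2.265625, coefficient = 4
x_2 = 1.5000, f(x_2) = 3.250000, coefficient = 2
x_3 = 1.8750, f(x_3) = 4.515625, coefficient = 4
x_4 = 2.2500, f(x_4) = 6.062500, coefficient = 2
x_5 = 2.6250, f(x_5) = 7.890625, coefficient = 4
x_6 = 3.0000, f(x_6) = 10.000000, coefficient = 1

I ≈ (0.375000/3) × 88.875000 = 11.109375
Exact value: 11.109375
Error: 0.000000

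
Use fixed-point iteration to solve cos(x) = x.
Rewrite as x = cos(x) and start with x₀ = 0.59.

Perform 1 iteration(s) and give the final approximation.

Equation: cos(x) = x
Fixed-point form: x = cos(x)
x₀ = 0.59

x_1 = g(0.590000) = 0.830941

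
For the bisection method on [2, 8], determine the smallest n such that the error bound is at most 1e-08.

We need (b-a)/2^n ≤ 1e-08
(8 - 2)/2^n ≤ 1e-08
6/2^n ≤ 1e-08
2^n ≥ 600000000
n ≥ log₂(600000000) = 29.16
n ≥ 30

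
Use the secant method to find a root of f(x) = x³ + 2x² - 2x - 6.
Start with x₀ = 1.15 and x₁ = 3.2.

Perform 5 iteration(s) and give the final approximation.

f(x) = x³ + 2x² - 2x - 6
x₀ = 1.15, x₁ = 3.2

Secant formula: x_{n+1} = x_n - f(x_n)(x_n - x_{n-1})/(f(x_n) - f(x_{n-1}))

Iteration 1:
  f(1.150000) = -4.134125
  f(3.200000) = 40.848000
  x_2 = 3.200000 - 40.848000×(3.200000 - 1.150000)/(40.848000 - (-4.134125))
       = 1.338407
Iteration 2:
  f(3.200000) = 40.848000
  f(1.338407) = -2.696613
  x_3 = 1.338407 - (-2.696613)×(1.338407 - 3.200000)/(-2.696613 - 40.848000)
       = 1.453691
Iteration 3:
  f(1.338407) = -2.696613
  f(1.453691) = -1.608980
  x_4 = 1.453691 - (-1.608980)×(1.453691 - 1.338407)/(-1.608980 - (-2.696613))
       = 1.624236
Iteration 4:
  f(1.453691) = -1.608980
  f(1.624236) = 0.312773
  x_5 = 1.624236 - 0.312773×(1.624236 - 1.453691)/(0.312773 - (-1.608980))
       = 1.596479
Iteration 5:
  f(1.624236) = 0.312773
  f(1.596479) = -0.026453
  x_6 = 1.596479 - (-0.026453)×(1.596479 - 1.624236)/(-0.026453 - 0.312773)
       = 1.598643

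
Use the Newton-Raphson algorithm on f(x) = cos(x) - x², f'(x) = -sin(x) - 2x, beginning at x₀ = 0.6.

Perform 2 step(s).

f(x) = cos(x) - x²
f'(x) = -sin(x) - 2x
x₀ = 0.6

Newton-Raphson formula: x_{n+1} = x_n - f(x_n)/f'(x_n)

Iteration 1:
  f(0.600000) = 0.465336
  f'(0.600000) = -1.764642
  x_1 = 0.600000 - 0.465336/(-1.764642) = 0.863700
Iteration 2:
  f(0.863700) = -0.096348
  f'(0.863700) = -2.487650
  x_2 = 0.863700 - (-0.096348)/(-2.487650) = 0.824969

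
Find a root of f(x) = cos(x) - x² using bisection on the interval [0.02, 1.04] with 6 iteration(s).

f(x) = cos(x) - x²
Initial interval: [0.02, 1.04]

Iteration 1:
  c_1 = (0.020000 + 1.040000)/2 = 0.530000
  f(c_1) = f(0.530000) = 0.581907
  f(a) × f(c) ≥ 0, new interval: [0.530000, 1.040000]
Iteration 2:
  c_2 = (0.530000 + 1.040000)/2 = 0.785000
  f(c_2) = f(0.785000) = 0.091163
  f(a) × f(c) ≥ 0, new interval: [0.785000, 1.040000]
Iteration 3:
  c_3 = (0.785000 + 1.040000)/2 = 0.912500
  f(c_3) = f(0.912500) = -0.220886
  f(a) × f(c) < 0, new interval: [0.785000, 0.912500]
Iteration 4:
  c_4 = (0.785000 + 0.912500)/2 = 0.848750
  f(c_4) = f(0.848750) = -0.059455
  f(a) × f(c) < 0, new interval: [0.785000, 0.848750]
Iteration 5:
  c_5 = (0.785000 + 0.848750)/2 = 0.816875
  f(c_5) = f(0.816875) = 0.017218
  f(a) × f(c) ≥ 0, new interval: [0.816875, 0.848750]
Iteration 6:
  c_6 = (0.816875 + 0.848750)/2 = 0.832813
  f(c_6) = f(0.832813) = -0.020779
  f(a) × f(c) < 0, new interval: [0.816875, 0.832813]

After 6 iteration(s), the approximation is c_6 = 0.832813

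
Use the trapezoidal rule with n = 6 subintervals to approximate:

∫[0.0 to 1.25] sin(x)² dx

f(x) = sin(x)²
a = 0.0, b = 1.25, n = 6
h = (b - a)/n = 0.208333

Trapezoidal rule: (h/2)[f(x₀) + 2f(x₁) + 2f(x₂) + ... + f(xₙ)]

x_0 = 0.0000, f(x_0) = 0.000000, coefficient = 1
x_1 = 0.2083, f(x_1) = 0.042778, coefficient = 2
x_2 = 0.4167, f(x_2) = 0.163794, coefficient = 2
x_3 = 0.6250, f(x_3) = 0.342339, coefficient = 2
x_4 = 0.8333, f(x_4) = 0.547862, coefficient = 2
x_5 = 1.0417, f(x_5) = 0.745195, coefficient = 2
x_6 = 1.2500, f(x_6) = 0.900572, coefficient = 1

I ≈ (0.208333/2) × 4.584508 = 0.477553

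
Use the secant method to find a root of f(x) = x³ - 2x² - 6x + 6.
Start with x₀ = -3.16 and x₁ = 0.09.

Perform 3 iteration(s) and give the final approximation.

f(x) = x³ - 2x² - 6x + 6
x₀ = -3.16, x₁ = 0.09

Secant formula: x_{n+1} = x_n - f(x_n)(x_n - x_{n-1})/(f(x_n) - f(x_{n-1}))

Iteration 1:
  f(-3.160000) = -26.565696
  f(0.090000) = 5.444529
  x_2 = 0.090000 - 5.444529×(0.090000 - (-3.160000))/(5.444529 - (-26.565696))
       = -0.462783
Iteration 2:
  f(0.090000) = 5.444529
  f(-0.462783) = 8.249250
  x_3 = -0.462783 - 8.249250×(-0.462783 - 0.090000)/(8.249250 - 5.444529)
       = 1.163064
Iteration 3:
  f(-0.462783) = 8.249250
  f(1.163064) = -2.110523
  x_4 = 1.163064 - (-2.110523)×(1.163064 - (-0.462783))/(-2.110523 - 8.249250)
       = 0.831842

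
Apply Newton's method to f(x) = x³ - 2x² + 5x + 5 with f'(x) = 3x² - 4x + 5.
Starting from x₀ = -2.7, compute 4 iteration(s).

f(x) = x³ - 2x² + 5x + 5
f'(x) = 3x² - 4x + 5
x₀ = -2.7

Newton-Raphson formula: x_{n+1} = x_n - f(x_n)/f'(x_n)

Iteration 1:
  f(-2.700000) = -42.763000
  f'(-2.700000) = 37.670000
  x_1 = -2.700000 - (-42.763000)/37.670000 = -1.564800
Iteration 2:
  f(-1.564800) = -11.552758
  f'(-1.564800) = 18.604991
  x_2 = -1.564800 - (-11.552758)/18.604991 = -0.943850
Iteration 3:
  f(-0.943850) = -2.341789
  f'(-0.943850) = 11.447960
  x_3 = -0.943850 - (-2.341789)/11.447960 = -0.739291
Iteration 4:
  f(-0.739291) = -0.193615
  f'(-0.739291) = 9.596815
  x_4 = -0.739291 - (-0.193615)/9.596815 = -0.719116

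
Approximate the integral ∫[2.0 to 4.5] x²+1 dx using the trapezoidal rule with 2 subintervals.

f(x) = x²+1
a = 2.0, b = 4.5, n = 2
h = (b - a)/n = 1.250000

Trapezoidal rule: (h/2)[f(x₀) + 2f(x₁) + 2f(x₂) + ... + f(xₙ)]

x_0 = 2.0000, f(x_0) = 5.000000, coefficient = 1
x_1 = 3.2500, f(x_1) = 11.562500, coefficient = 2
x_2 = 4.5000, f(x_2) = 21.250000, coefficient = 1

I ≈ (1.250000/2) × 49.375000 = 30.859375
Exact value: 30.208333
Error: 0.651042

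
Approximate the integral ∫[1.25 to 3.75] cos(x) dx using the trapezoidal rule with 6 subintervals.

f(x) = cos(x)
a = 1.25, b = 3.75, n = 6
h = (b - a)/n = 0.416667

Trapezoidal rule: (h/2)[f(x₀) + 2f(x₁) + 2f(x₂) + ... + f(xₙ)]

x_0 = 1.2500, f(x_0) = 0.315322, coefficient = 1
x_1 = 1.6667, f(x_1) = -0.095724, coefficient = 2
x_2 = 2.0833, f(x_2) = -0.490390, coefficient = 2
x_3 = 2.5000, f(x_3) = -0.801144, coefficient = 2
x_4 = 2.9167, f(x_4) = -0.974811, coefficient = 2
x_5 = 3.3333, f(x_5) = -0.981674, coefficient = 2
x_6 = 3.7500, f(x_6) = -0.820559, coefficient = 1

I ≈ (0.416667/2) × -7.192720 = -1.498483
Exact value: -1.520546
Error: 0.022063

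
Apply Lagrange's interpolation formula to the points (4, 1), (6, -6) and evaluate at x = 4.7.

Lagrange interpolation formula:
P(x) = Σ yᵢ × Lᵢ(x)
where Lᵢ(x) = Π_{j≠i} (x - xⱼ)/(xᵢ - xⱼ)

L_0(4.7) = (4.7 - 6)/(4 - 6) = 0.650000
L_1(4.7) = (4.7 - 4)/(6 - 4) = 0.350000

P(4.7) = 1×L_0(4.7) + (-6)×L_1(4.7)
P(4.7) = -1.450000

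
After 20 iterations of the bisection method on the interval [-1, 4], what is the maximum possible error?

Bisection error bound: |error| ≤ (b-a)/2^n
|error| ≤ (4 - (-1))/2^20 = 5/2^20
|error| ≤ 0.0000047684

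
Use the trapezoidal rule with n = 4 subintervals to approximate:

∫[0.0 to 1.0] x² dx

f(x) = x²
a = 0.0, b = 1.0, n = 4
h = (b - a)/n = 0.250000

Trapezoidal rule: (h/2)[f(x₀) + 2f(x₁) + 2f(x₂) + ... + f(xₙ)]

x_0 = 0.0000, f(x_0) = 0.000000, coefficient = 1
x_1 = 0.2500, f(x_1) = 0.062500, coefficient = 2
x_2 = 0.5000, f(x_2) = 0.250000, coefficient = 2
x_3 = 0.7500, f(x_3) = 0.562500, coefficient = 2
x_4 = 1.0000, f(x_4) = 1.000000, coefficient = 1

I ≈ (0.250000/2) × 2.750000 = 0.343750
Exact value: 0.333333
Error: 0.010417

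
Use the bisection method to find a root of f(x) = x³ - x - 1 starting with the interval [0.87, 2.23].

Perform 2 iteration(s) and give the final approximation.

f(x) = x³ - x - 1
Initial interval: [0.87, 2.23]

Iteration 1:
  c_1 = (0.870000 + 2.230000)/2 = 1.550000
  f(c_1) = f(1.550000) = 1.173875
  f(a) × f(c) < 0, new interval: [0.870000, 1.550000]
Iteration 2:
  c_2 = (0.870000 + 1.550000)/2 = 1.210000
  f(c_2) = f(1.210000) = -0.438439
  f(a) × f(c) ≥ 0, new interval: [1.210000, 1.550000]

After 2 iteration(s), the approximation is c_2 = 1.210000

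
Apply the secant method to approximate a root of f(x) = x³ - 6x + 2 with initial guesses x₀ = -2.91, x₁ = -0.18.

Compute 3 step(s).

f(x) = x³ - 6x + 2
x₀ = -2.91, x₁ = -0.18

Secant formula: x_{n+1} = x_n - f(x_n)(x_n - x_{n-1})/(f(x_n) - f(x_{n-1}))

Iteration 1:
  f(-2.910000) = -5.182171
  f(-0.180000) = 3.074168
  x_2 = -0.180000 - 3.074168×(-0.180000 - (-2.910000))/(3.074168 - (-5.182171))
       = -1.196489
Iteration 2:
  f(-0.180000) = 3.074168
  f(-1.196489) = 7.466057
  x_3 = -1.196489 - 7.466057×(-1.196489 - (-0.180000))/(7.466057 - 3.074168)
       = 0.531507
Iteration 3:
  f(-1.196489) = 7.466057
  f(0.531507) = -1.038889
  x_4 = 0.531507 - (-1.038889)×(0.531507 - (-1.196489))/(-1.038889 - 7.466057)
       = 0.320430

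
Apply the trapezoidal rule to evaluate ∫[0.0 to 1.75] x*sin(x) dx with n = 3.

f(x) = x*sin(x)
a = 0.0, b = 1.75, n = 3
h = (b - a)/n = 0.583333

Trapezoidal rule: (h/2)[f(x₀) + 2f(x₁) + 2f(x₂) + ... + f(xₙ)]

x_0 = 0.0000, f(x_0) = 0.000000, coefficient = 1
x_1 = 0.5833, f(x_1) = 0.321305, coefficient = 2
x_2 = 1.1667, f(x_2) = 1.072686, coefficient = 2
x_3 = 1.7500, f(x_3) = 1.721975, coefficient = 1

I ≈ (0.583333/2) × 4.509958 = 1.315404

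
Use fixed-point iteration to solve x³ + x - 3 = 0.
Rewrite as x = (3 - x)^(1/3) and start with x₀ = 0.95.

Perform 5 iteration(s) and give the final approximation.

Equation: x³ + x - 3 = 0
Fixed-point form: x = (3 - x)^(1/3)
x₀ = 0.95

x_1 = g(0.950000) = 1.270334
x_2 = g(1.270334) = 1.200386
x_3 = g(1.200386) = 1.216354
x_4 = g(1.216354) = 1.212745
x_5 = g(1.212745) = 1.213563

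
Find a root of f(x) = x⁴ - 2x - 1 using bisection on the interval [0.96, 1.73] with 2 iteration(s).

f(x) = x⁴ - 2x - 1
Initial interval: [0.96, 1.73]

Iteration 1:
  c_1 = (0.960000 + 1.730000)/2 = 1.345000
  f(c_1) = f(1.345000) = -0.417429
  f(a) × f(c) ≥ 0, new interval: [1.345000, 1.730000]
Iteration 2:
  c_2 = (1.345000 + 1.730000)/2 = 1.537500
  f(c_2) = f(1.537500) = 1.513053
  f(a) × f(c) < 0, new interval: [1.345000, 1.537500]

After 2 iteration(s), the approximation is c_2 = 1.537500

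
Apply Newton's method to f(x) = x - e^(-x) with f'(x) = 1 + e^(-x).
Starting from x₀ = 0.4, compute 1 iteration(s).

f(x) = x - e^(-x)
f'(x) = 1 + e^(-x)
x₀ = 0.4

Newton-Raphson formula: x_{n+1} = x_n - f(x_n)/f'(x_n)

Iteration 1:
  f(0.400000) = -0.270320
  f'(0.400000) = 1.670320
  x_1 = 0.400000 - (-0.270320)/1.670320 = 0.561837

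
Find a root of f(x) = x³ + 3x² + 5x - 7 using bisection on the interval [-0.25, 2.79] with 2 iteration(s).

f(x) = x³ + 3x² + 5x - 7
Initial interval: [-0.25, 2.79]

Iteration 1:
  c_1 = (-0.250000 + 2.790000)/2 = 1.270000
  f(c_1) = f(1.270000) = 6.237083
  f(a) × f(c) < 0, new interval: [-0.250000, 1.270000]
Iteration 2:
  c_2 = (-0.250000 + 1.270000)/2 = 0.510000
  f(c_2) = f(0.510000) = -3.537049
  f(a) × f(c) ≥ 0, new interval: [0.510000, 1.270000]

After 2 iteration(s), the approximation is c_2 = 0.510000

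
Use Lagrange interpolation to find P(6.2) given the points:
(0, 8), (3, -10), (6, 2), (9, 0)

Lagrange interpolation formula:
P(x) = Σ yᵢ × Lᵢ(x)
where Lᵢ(x) = Π_{j≠i} (x - xⱼ)/(xᵢ - xⱼ)

L_0(6.2) = (6.2 - 3)/(0 - 3) × (6.2 - 6)/(0 - 6) × (6.2 - 9)/(0 - 9) = 0.011062
L_1(6.2) = (6.2 - 0)/(3 - 0) × (6.2 - 6)/(3 - 6) × (6.2 - 9)/(3 - 9) = -0.064296
L_2(6.2) = (6.2 - 0)/(6 - 0) × (6.2 - 3)/(6 - 3) × (6.2 - 9)/(6 - 9) = 1.028741
L_3(6.2) = (6.2 - 0)/(9 - 0) × (6.2 - 3)/(9 - 3) × (6.2 - 6)/(9 - 6) = 0.024494

P(6.2) = 8×L_0(6.2) + (-10)×L_1(6.2) + 2×L_2(6.2) + 0×L_3(6.2)
P(6.2) = 2.788938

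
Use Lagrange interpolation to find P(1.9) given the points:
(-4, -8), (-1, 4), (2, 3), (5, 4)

Lagrange interpolation formula:
P(x) = Σ yᵢ × Lᵢ(x)
where Lᵢ(x) = Π_{j≠i} (x - xⱼ)/(xᵢ - xⱼ)

L_0(1.9) = (1.9 - (-1))/(-4 - (-1)) × (1.9 - 2)/(-4 - 2) × (1.9 - 5)/(-4 - 5) = -0.005549
L_1(1.9) = (1.9 - (-4))/(-1 - (-4)) × (1.9 - 2)/(-1 - 2) × (1.9 - 5)/(-1 - 5) = 0.033870
L_2(1.9) = (1.9 - (-4))/(2 - (-4)) × (1.9 - (-1))/(2 - (-1)) × (1.9 - 5)/(2 - 5) = 0.982241
L_3(1.9) = (1.9 - (-4))/(5 - (-4)) × (1.9 - (-1))/(5 - (-1)) × (1.9 - 2)/(5 - 2) = -0.010562

P(1.9) = (-8)×L_0(1.9) + 4×L_1(1.9) + 3×L_2(1.9) + 4×L_3(1.9)
P(1.9) = 3.084352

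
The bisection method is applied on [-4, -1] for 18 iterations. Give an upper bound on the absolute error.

Bisection error bound: |error| ≤ (b-a)/2^n
|error| ≤ (-1 - (-4))/2^18 = 3/2^18
|error| ≤ 0.0000114441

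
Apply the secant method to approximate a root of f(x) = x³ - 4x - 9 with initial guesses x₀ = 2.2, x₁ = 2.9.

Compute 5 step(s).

f(x) = x³ - 4x - 9
x₀ = 2.2, x₁ = 2.9

Secant formula: x_{n+1} = x_n - f(x_n)(x_n - x_{n-1})/(f(x_n) - f(x_{n-1}))

Iteration 1:
  f(2.200000) = -7.152000
  f(2.900000) = 3.789000
  x_2 = 2.900000 - 3.789000×(2.900000 - 2.200000)/(3.789000 - (-7.152000))
       = 2.657582
Iteration 2:
  f(2.900000) = 3.789000
  f(2.657582) = -0.860519
  x_3 = 2.657582 - (-0.860519)×(2.657582 - 2.900000)/(-0.860519 - 3.789000)
       = 2.702448
Iteration 3:
  f(2.657582) = -0.860519
  f(2.702448) = -0.073212
  x_4 = 2.702448 - (-0.073212)×(2.702448 - 2.657582)/(-0.073212 - (-0.860519))
       = 2.706620
Iteration 4:
  f(2.702448) = -0.073212
  f(2.706620) = 0.001650
  x_5 = 2.706620 - 0.001650×(2.706620 - 2.702448)/(0.001650 - (-0.073212))
       = 2.706528
Iteration 5:
  f(2.706620) = 0.001650
  f(2.706528) = -0.000003
  x_6 = 2.706528 - (-0.000003)×(2.706528 - 2.706620)/(-0.000003 - 0.001650)
       = 2.706528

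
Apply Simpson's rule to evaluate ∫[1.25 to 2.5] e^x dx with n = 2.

f(x) = e^x
a = 1.25, b = 2.5, n = 2
h = (b - a)/n = 0.625000

Simpson's rule: (h/3)[f(x₀) + 4f(x₁) + 2f(x₂) + ... + f(xₙ)]

x_0 = 1.2500, f(x_0) = 3.490343, coefficient = 1
x_1 = 1.8750, f(x_1) = 6.520819, coefficient = 4
x_2 = 2.5000, f(x_2) = 12.182494, coefficient = 1

I ≈ (0.625000/3) × 41.756113 = 8.699190
Exact value: 8.692151
Error: 0.007039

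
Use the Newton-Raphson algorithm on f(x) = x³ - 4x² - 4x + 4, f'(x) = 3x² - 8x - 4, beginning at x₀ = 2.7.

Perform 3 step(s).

f(x) = x³ - 4x² - 4x + 4
f'(x) = 3x² - 8x - 4
x₀ = 2.7

Newton-Raphson formula: x_{n+1} = x_n - f(x_n)/f'(x_n)

Iteration 1:
  f(2.700000) = -16.277000
  f'(2.700000) = -3.730000
  x_1 = 2.700000 - (-16.277000)/(-3.730000) = -1.663807
Iteration 2:
  f(-1.663807) = -5.023626
  f'(-1.663807) = 17.615217
  x_2 = -1.663807 - (-5.023626)/17.615217 = -1.378620
Iteration 3:
  f(-1.378620) = -0.708091
  f'(-1.378620) = 12.730743
  x_3 = -1.378620 - (-0.708091)/12.730743 = -1.323000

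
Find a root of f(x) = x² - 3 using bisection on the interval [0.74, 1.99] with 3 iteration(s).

f(x) = x² - 3
Initial interval: [0.74, 1.99]

Iteration 1:
  c_1 = (0.740000 + 1.990000)/2 = 1.365000
  f(c_1) = f(1.365000) = -1.136775
  f(a) × f(c) ≥ 0, new interval: [1.365000, 1.990000]
Iteration 2:
  c_2 = (1.365000 + 1.990000)/2 = 1.677500
  f(c_2) = f(1.677500) = -0.185994
  f(a) × f(c) ≥ 0, new interval: [1.677500, 1.990000]
Iteration 3:
  c_3 = (1.677500 + 1.990000)/2 = 1.833750
  f(c_3) = f(1.833750) = 0.362639
  f(a) × f(c) < 0, new interval: [1.677500, 1.833750]

After 3 iteration(s), the approximation is c_3 = 1.833750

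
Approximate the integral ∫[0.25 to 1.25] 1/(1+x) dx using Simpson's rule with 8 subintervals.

f(x) = 1/(1+x)
a = 0.25, b = 1.25, n = 8
h = (b - a)/n = 0.125000

Simpson's rule: (h/3)[f(x₀) + 4f(x₁) + 2f(x₂) + ... + f(xₙ)]

x_0 = 0.2500, f(x_0) = 0.800000, coefficient = 1
x_1 = 0.3750, f(x_1) = 0.727273, coefficient = 4
x_2 = 0.5000, f(x_2) = 0.666667, coefficient = 2
x_3 = 0.6250, f(x_3) = 0.615385, coefficient = 4
x_4 = 0.7500, f(x_4) = 0.571429, coefficient = 2
x_5 = 0.8750, f(x_5) = 0.533333, coefficient = 4
x_6 = 1.0000, f(x_6) = 0.500000, coefficient = 2
x_7 = 1.1250, f(x_7) = 0.470588, coefficient = 4
x_8 = 1.2500, f(x_8) = 0.444444, coefficient = 1

I ≈ (0.125000/3) × 14.106951 = 0.587790
Exact value: 0.587787
Error: 0.000003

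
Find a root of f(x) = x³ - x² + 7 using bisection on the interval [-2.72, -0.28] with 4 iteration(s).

f(x) = x³ - x² + 7
Initial interval: [-2.72, -0.28]

Iteration 1:
  c_1 = (-2.720000 + (-0.280000))/2 = -1.500000
  f(c_1) = f(-1.500000) = 1.375000
  f(a) × f(c) < 0, new interval: [-2.720000, -1.500000]
Iteration 2:
  c_2 = (-2.720000 + (-1.500000))/2 = -2.110000
  f(c_2) = f(-2.110000) = -6.846031
  f(a) × f(c) ≥ 0, new interval: [-2.110000, -1.500000]
Iteration 3:
  c_3 = (-2.110000 + (-1.500000))/2 = -1.805000
  f(c_3) = f(-1.805000) = -2.138760
  f(a) × f(c) ≥ 0, new interval: [-1.805000, -1.500000]
Iteration 4:
  c_4 = (-1.805000 + (-1.500000))/2 = -1.652500
  f(c_4) = f(-1.652500) = -0.243331
  f(a) × f(c) ≥ 0, new interval: [-1.652500, -1.500000]

After 4 iteration(s), the approximation is c_4 = -1.652500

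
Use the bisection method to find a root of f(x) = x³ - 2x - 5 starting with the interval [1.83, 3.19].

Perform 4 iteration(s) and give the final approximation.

f(x) = x³ - 2x - 5
Initial interval: [1.83, 3.19]

Iteration 1:
  c_1 = (1.830000 + 3.190000)/2 = 2.510000
  f(c_1) = f(2.510000) = 5.793251
  f(a) × f(c) < 0, new interval: [1.830000, 2.510000]
Iteration 2:
  c_2 = (1.830000 + 2.510000)/2 = 2.170000
  f(c_2) = f(2.170000) = 0.878313
  f(a) × f(c) < 0, new interval: [1.830000, 2.170000]
Iteration 3:
  c_3 = (1.830000 + 2.170000)/2 = 2.000000
  f(c_3) = f(2.000000) = -1.000000
  f(a) × f(c) ≥ 0, new interval: [2.000000, 2.170000]
Iteration 4:
  c_4 = (2.000000 + 2.170000)/2 = 2.085000
  f(c_4) = f(2.085000) = -0.106036
  f(a) × f(c) ≥ 0, new interval: [2.085000, 2.170000]

After 4 iteration(s), the approximation is c_4 = 2.085000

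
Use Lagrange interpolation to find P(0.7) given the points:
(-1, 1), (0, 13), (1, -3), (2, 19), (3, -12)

Lagrange interpolation formula:
P(x) = Σ yᵢ × Lᵢ(x)
where Lᵢ(x) = Π_{j≠i} (x - xⱼ)/(xᵢ - xⱼ)

L_0(0.7) = (0.7 - 0)/(-1 - 0) × (0.7 - 1)/(-1 - 1) × (0.7 - 2)/(-1 - 2) × (0.7 - 3)/(-1 - 3) = -0.026163
L_1(0.7) = (0.7 - (-1))/(0 - (-1)) × (0.7 - 1)/(0 - 1) × (0.7 - 2)/(0 - 2) × (0.7 - 3)/(0 - 3) = 0.254150
L_2(0.7) = (0.7 - (-1))/(1 - (-1)) × (0.7 - 0)/(1 - 0) × (0.7 - 2)/(1 - 2) × (0.7 - 3)/(1 - 3) = 0.889525
L_3(0.7) = (0.7 - (-1))/(2 - (-1)) × (0.7 - 0)/(2 - 0) × (0.7 - 1)/(2 - 1) × (0.7 - 3)/(2 - 3) = -0.136850
L_4(0.7) = (0.7 - (-1))/(3 - (-1)) × (0.7 - 0)/(3 - 0) × (0.7 - 1)/(3 - 1) × (0.7 - 2)/(3 - 2) = 0.019338

P(0.7) = 1×L_0(0.7) + 13×L_1(0.7) + (-3)×L_2(0.7) + 19×L_3(0.7) + (-12)×L_4(0.7)
P(0.7) = -2.222987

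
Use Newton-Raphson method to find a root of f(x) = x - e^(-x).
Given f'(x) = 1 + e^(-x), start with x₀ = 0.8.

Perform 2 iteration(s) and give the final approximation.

f(x) = x - e^(-x)
f'(x) = 1 + e^(-x)
x₀ = 0.8

Newton-Raphson formula: x_{n+1} = x_n - f(x_n)/f'(x_n)

Iteration 1:
  f(0.800000) = 0.350671
  f'(0.800000) = 1.449329
  x_1 = 0.800000 - 0.350671/1.449329 = 0.558046
Iteration 2:
  f(0.558046) = -0.014280
  f'(0.558046) = 1.572326
  x_2 = 0.558046 - (-0.014280)/1.572326 = 0.567128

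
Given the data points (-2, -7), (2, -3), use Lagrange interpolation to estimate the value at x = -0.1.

Lagrange interpolation formula:
P(x) = Σ yᵢ × Lᵢ(x)
where Lᵢ(x) = Π_{j≠i} (x - xⱼ)/(xᵢ - xⱼ)

L_0(-0.1) = (-0.1 - 2)/(-2 - 2) = 0.525000
L_1(-0.1) = (-0.1 - (-2))/(2 - (-2)) = 0.475000

P(-0.1) = (-7)×L_0(-0.1) + (-3)×L_1(-0.1)
P(-0.1) = -5.100000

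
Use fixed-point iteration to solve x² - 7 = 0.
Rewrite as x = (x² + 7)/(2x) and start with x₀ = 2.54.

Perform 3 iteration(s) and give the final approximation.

Equation: x² - 7 = 0
Fixed-point form: x = (x² + 7)/(2x)
x₀ = 2.54

x_1 = g(2.540000) = 2.647953
x_2 = g(2.647953) = 2.645752
x_3 = g(2.645752) = 2.645751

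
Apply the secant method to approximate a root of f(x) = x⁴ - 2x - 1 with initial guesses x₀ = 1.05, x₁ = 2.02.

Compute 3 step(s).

f(x) = x⁴ - 2x - 1
x₀ = 1.05, x₁ = 2.02

Secant formula: x_{n+1} = x_n - f(x_n)(x_n - x_{n-1})/(f(x_n) - f(x_{n-1}))

Iteration 1:
  f(1.050000) = -1.884494
  f(2.020000) = 11.609664
  x_2 = 2.020000 - 11.609664×(2.020000 - 1.050000)/(11.609664 - (-1.884494))
       = 1.185463
Iteration 2:
  f(2.020000) = 11.609664
  f(1.185463) = -1.395995
  x_3 = 1.185463 - (-1.395995)×(1.185463 - 2.020000)/(-1.395995 - 11.609664)
       = 1.275040
Iteration 3:
  f(1.185463) = -1.395995
  f(1.275040) = -0.907091
  x_4 = 1.275040 - (-0.907091)×(1.275040 - 1.185463)/(-0.907091 - (-1.395995))
       = 1.441238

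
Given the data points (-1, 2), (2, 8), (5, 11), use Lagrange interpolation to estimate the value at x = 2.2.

Lagrange interpolation formula:
P(x) = Σ yᵢ × Lᵢ(x)
where Lᵢ(x) = Π_{j≠i} (x - xⱼ)/(xᵢ - xⱼ)

L_0(2.2) = (2.2 - 2)/(-1 - 2) × (2.2 - 5)/(-1 - 5) = -0.031111
L_1(2.2) = (2.2 - (-1))/(2 - (-1)) × (2.2 - 5)/(2 - 5) = 0.995556
L_2(2.2) = (2.2 - (-1))/(5 - (-1)) × (2.2 - 2)/(5 - 2) = 0.035556

P(2.2) = 2×L_0(2.2) + 8×L_1(2.2) + 11×L_2(2.2)
P(2.2) = 8.293333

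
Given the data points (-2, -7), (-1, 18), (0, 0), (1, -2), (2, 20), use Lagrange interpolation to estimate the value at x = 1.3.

Lagrange interpolation formula:
P(x) = Σ yᵢ × Lᵢ(x)
where Lᵢ(x) = Π_{j≠i} (x - xⱼ)/(xᵢ - xⱼ)

L_0(1.3) = (1.3 - (-1))/(-2 - (-1)) × (1.3 - 0)/(-2 - 0) × (1.3 - 1)/(-2 - 1) × (1.3 - 2)/(-2 - 2) = -0.026163
L_1(1.3) = (1.3 - (-2))/(-1 - (-2)) × (1.3 - 0)/(-1 - 0) × (1.3 - 1)/(-1 - 1) × (1.3 - 2)/(-1 - 2) = 0.150150
L_2(1.3) = (1.3 - (-2))/(0 - (-2)) × (1.3 - (-1))/(0 - (-1)) × (1.3 - 1)/(0 - 1) × (1.3 - 2)/(0 - 2) = -0.398475
L_3(1.3) = (1.3 - (-2))/(1 - (-2)) × (1.3 - (-1))/(1 - (-1)) × (1.3 - 0)/(1 - 0) × (1.3 - 2)/(1 - 2) = 1.151150
L_4(1.3) = (1.3 - (-2))/(2 - (-2)) × (1.3 - (-1))/(2 - (-1)) × (1.3 - 0)/(2 - 0) × (1.3 - 1)/(2 - 1) = 0.123338

P(1.3) = (-7)×L_0(1.3) + 18×L_1(1.3) + 0×L_2(1.3) + (-2)×L_3(1.3) + 20×L_4(1.3)
P(1.3) = 3.050288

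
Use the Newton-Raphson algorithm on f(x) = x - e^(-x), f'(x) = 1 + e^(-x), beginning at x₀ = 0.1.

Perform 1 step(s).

f(x) = x - e^(-x)
f'(x) = 1 + e^(-x)
x₀ = 0.1

Newton-Raphson formula: x_{n+1} = x_n - f(x_n)/f'(x_n)

Iteration 1:
  f(0.100000) = -0.804837
  f'(0.100000) = 1.904837
  x_1 = 0.100000 - (-0.804837)/1.904837 = 0.522523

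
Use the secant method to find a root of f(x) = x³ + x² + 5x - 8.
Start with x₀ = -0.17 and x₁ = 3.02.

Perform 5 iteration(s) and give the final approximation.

f(x) = x³ + x² + 5x - 8
x₀ = -0.17, x₁ = 3.02

Secant formula: x_{n+1} = x_n - f(x_n)(x_n - x_{n-1})/(f(x_n) - f(x_{n-1}))

Iteration 1:
  f(-0.170000) = -8.826013
  f(3.020000) = 43.764008
  x_2 = 3.020000 - 43.764008×(3.020000 - (-0.170000))/(43.764008 - (-8.826013))
       = 0.365367
Iteration 2:
  f(3.020000) = 43.764008
  f(0.365367) = -5.990896
  x_3 = 0.365367 - (-5.990896)×(0.365367 - 3.020000)/(-5.990896 - 43.764008)
       = 0.685007
Iteration 3:
  f(0.365367) = -5.990896
  f(0.685007) = -3.784303
  x_4 = 0.685007 - (-3.784303)×(0.685007 - 0.365367)/(-3.784303 - (-5.990896))
       = 1.233188
Iteration 4:
  f(0.685007) = -3.784303
  f(1.233188) = 1.562066
  x_5 = 1.233188 - 1.562066×(1.233188 - 0.685007)/(1.562066 - (-3.784303))
       = 1.073024
Iteration 5:
  f(1.233188) = 1.562066
  f(1.073024) = -0.248040
  x_6 = 1.073024 - (-0.248040)×(1.073024 - 1.233188)/(-0.248040 - 1.562066)
       = 1.094971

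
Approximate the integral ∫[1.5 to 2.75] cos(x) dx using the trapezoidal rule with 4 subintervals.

f(x) = cos(x)
a = 1.5, b = 2.75, n = 4
h = (b - a)/n = 0.312500

Trapezoidal rule: (h/2)[f(x₀) + 2f(x₁) + 2f(x₂) + ... + f(xₙ)]

x_0 = 1.5000, f(x_0) = 0.070737, coefficient = 1
x_1 = 1.8125, f(x_1) = -0.239357, coefficient = 2
x_2 = 2.1250, f(x_2) = -0.526266, coefficient = 2
x_3 = 2.4375, f(x_3) = -0.762199, coefficient = 2
x_4 = 2.7500, f(x_4) = -0.924302, coefficient = 1

I ≈ (0.312500/2) × -3.909211 = -0.610814
Exact value: -0.615834
Error: 0.005020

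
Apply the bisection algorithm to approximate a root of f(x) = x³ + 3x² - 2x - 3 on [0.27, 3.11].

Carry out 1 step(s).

f(x) = x³ + 3x² - 2x - 3
Initial interval: [0.27, 3.11]

Iteration 1:
  c_1 = (0.270000 + 3.110000)/2 = 1.690000
  f(c_1) = f(1.690000) = 7.015109
  f(a) × f(c) < 0, new interval: [0.270000, 1.690000]

After 1 iteration(s), the approximation is c_1 = 1.690000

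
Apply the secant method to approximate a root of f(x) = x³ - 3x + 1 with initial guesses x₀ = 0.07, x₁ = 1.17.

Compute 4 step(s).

f(x) = x³ - 3x + 1
x₀ = 0.07, x₁ = 1.17

Secant formula: x_{n+1} = x_n - f(x_n)(x_n - x_{n-1})/(f(x_n) - f(x_{n-1}))

Iteration 1:
  f(0.070000) = 0.790343
  f(1.170000) = -0.908387
  x_2 = 1.170000 - (-0.908387)×(1.170000 - 0.070000)/(-0.908387 - 0.790343)
       = 0.581781
Iteration 2:
  f(1.170000) = -0.908387
  f(0.581781) = -0.548428
  x_3 = 0.581781 - (-0.548428)×(0.581781 - 1.170000)/(-0.548428 - (-0.908387))
       = -0.314419
Iteration 3:
  f(0.581781) = -0.548428
  f(-0.314419) = 1.912175
  x_4 = -0.314419 - 1.912175×(-0.314419 - 0.581781)/(1.912175 - (-0.548428))
       = 0.382033
Iteration 4:
  f(-0.314419) = 1.912175
  f(0.382033) = -0.090340
  x_5 = 0.382033 - (-0.090340)×(0.382033 - (-0.314419))/(-0.090340 - 1.912175)
       = 0.350613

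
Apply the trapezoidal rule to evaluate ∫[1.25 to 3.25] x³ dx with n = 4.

f(x) = x³
a = 1.25, b = 3.25, n = 4
h = (b - a)/n = 0.500000

Trapezoidal rule: (h/2)[f(x₀) + 2f(x₁) + 2f(x₂) + ... + f(xₙ)]

x_0 = 1.2500, f(x_0) = 1.953125, coefficient = 1
x_1 = 1.7500, f(x_1) = 5.359375, coefficient = 2
x_2 = 2.2500, f(x_2) = 11.390625, coefficient = 2
x_3 = 2.7500, f(x_3) = 20.796875, coefficient = 2
x_4 = 3.2500, f(x_4) = 34.328125, coefficient = 1

I ≈ (0.500000/2) × 111.375000 = 27.843750
Exact value: 27.281250
Error: 0.562500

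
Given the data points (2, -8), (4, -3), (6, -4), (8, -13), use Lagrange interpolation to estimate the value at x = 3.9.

Lagrange interpolation formula:
P(x) = Σ yᵢ × Lᵢ(x)
where Lᵢ(x) = Π_{j≠i} (x - xⱼ)/(xᵢ - xⱼ)

L_0(3.9) = (3.9 - 4)/(2 - 4) × (3.9 - 6)/(2 - 6) × (3.9 - 8)/(2 - 8) = 0.017938
L_1(3.9) = (3.9 - 2)/(4 - 2) × (3.9 - 6)/(4 - 6) × (3.9 - 8)/(4 - 8) = 1.022437
L_2(3.9) = (3.9 - 2)/(6 - 2) × (3.9 - 4)/(6 - 4) × (3.9 - 8)/(6 - 8) = -0.048688
L_3(3.9) = (3.9 - 2)/(8 - 2) × (3.9 - 4)/(8 - 4) × (3.9 - 6)/(8 - 6) = 0.008313

P(3.9) = (-8)×L_0(3.9) + (-3)×L_1(3.9) + (-4)×L_2(3.9) + (-13)×L_3(3.9)
P(3.9) = -3.124125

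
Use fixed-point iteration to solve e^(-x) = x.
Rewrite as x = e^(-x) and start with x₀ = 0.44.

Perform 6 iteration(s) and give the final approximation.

Equation: e^(-x) = x
Fixed-point form: x = e^(-x)
x₀ = 0.44

x_1 = g(0.440000) = 0.644036
x_2 = g(0.644036) = 0.525168
x_3 = g(0.525168) = 0.591456
x_4 = g(0.591456) = 0.553521
x_5 = g(0.553521) = 0.574922
x_6 = g(0.574922) = 0.562749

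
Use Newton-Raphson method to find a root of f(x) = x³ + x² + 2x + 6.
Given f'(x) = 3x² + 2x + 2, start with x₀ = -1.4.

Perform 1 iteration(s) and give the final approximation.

f(x) = x³ + x² + 2x + 6
f'(x) = 3x² + 2x + 2
x₀ = -1.4

Newton-Raphson formula: x_{n+1} = x_n - f(x_n)/f'(x_n)

Iteration 1:
  f(-1.400000) = 2.416000
  f'(-1.400000) = 5.080000
  x_1 = -1.400000 - 2.416000/5.080000 = -1.875591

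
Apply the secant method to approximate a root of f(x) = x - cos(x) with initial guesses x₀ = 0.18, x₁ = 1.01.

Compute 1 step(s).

f(x) = x - cos(x)
x₀ = 0.18, x₁ = 1.01

Secant formula: x_{n+1} = x_n - f(x_n)(x_n - x_{n-1})/(f(x_n) - f(x_{n-1}))

Iteration 1:
  f(0.180000) = -0.803844
  f(1.010000) = 0.478139
  x_2 = 1.010000 - 0.478139×(1.010000 - 0.180000)/(0.478139 - (-0.803844))
       = 0.700436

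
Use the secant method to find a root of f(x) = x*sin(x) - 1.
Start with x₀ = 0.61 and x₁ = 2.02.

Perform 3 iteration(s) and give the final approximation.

f(x) = x*sin(x) - 1
x₀ = 0.61, x₁ = 2.02

Secant formula: x_{n+1} = x_n - f(x_n)(x_n - x_{n-1})/(f(x_n) - f(x_{n-1}))

Iteration 1:
  f(0.610000) = -0.650551
  f(2.020000) = 0.819602
  x_2 = 2.020000 - 0.819602×(2.020000 - 0.610000)/(0.819602 - (-0.650551))
       = 1.233933
Iteration 2:
  f(2.020000) = 0.819602
  f(1.233933) = 0.164581
  x_3 = 1.233933 - 0.164581×(1.233933 - 2.020000)/(0.164581 - 0.819602)
       = 1.036425
Iteration 3:
  f(1.233933) = 0.164581
  f(1.036425) = -0.108064
  x_4 = 1.036425 - (-0.108064)×(1.036425 - 1.233933)/(-0.108064 - 0.164581)
       = 1.114708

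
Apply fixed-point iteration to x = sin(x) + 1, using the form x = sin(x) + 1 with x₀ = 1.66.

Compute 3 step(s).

Equation: x = sin(x) + 1
Fixed-point form: x = sin(x) + 1
x₀ = 1.66

x_1 = g(1.660000) = 1.996024
x_2 = g(1.996024) = 1.910945
x_3 = g(1.910945) = 1.942705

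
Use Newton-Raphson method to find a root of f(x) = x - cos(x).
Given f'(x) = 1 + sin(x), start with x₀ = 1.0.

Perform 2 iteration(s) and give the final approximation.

f(x) = x - cos(x)
f'(x) = 1 + sin(x)
x₀ = 1.0

Newton-Raphson formula: x_{n+1} = x_n - f(x_n)/f'(x_n)

Iteration 1:
  f(1.000000) = 0.459698
  f'(1.000000) = 1.841471
  x_1 = 1.000000 - 0.459698/1.841471 = 0.750364
Iteration 2:
  f(0.750364) = 0.018923
  f'(0.750364) = 1.681905
  x_2 = 0.750364 - 0.018923/1.681905 = 0.739113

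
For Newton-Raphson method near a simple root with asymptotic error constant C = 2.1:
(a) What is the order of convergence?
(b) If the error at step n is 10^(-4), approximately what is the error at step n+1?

(a) Newton-Raphson has quadratic (order 2) convergence near simple roots.
    This means |e_{n+1}| ≈ C|e_n|².

(b) With |e_n| = 10^(-4) and C = 2.1:
    |e_{n+1}| ≈ 2.1 × (10^(-4))² = 2.1 × 10^(-8)

(a) 2 (quadratic); (b) |e_{n+1}| ≈ 2.100e-08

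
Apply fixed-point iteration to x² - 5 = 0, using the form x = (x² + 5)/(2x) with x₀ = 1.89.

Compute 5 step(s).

Equation: x² - 5 = 0
Fixed-point form: x = (x² + 5)/(2x)
x₀ = 1.89

x_1 = g(1.890000) = 2.267751
x_2 = g(2.267751) = 2.236289
x_3 = g(2.236289) = 2.236068
x_4 = g(2.236068) = 2.236068
x_5 = g(2.236068) = 2.236068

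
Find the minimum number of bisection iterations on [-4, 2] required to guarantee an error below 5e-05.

We need (b-a)/2^n ≤ 5e-05
(2 - (-4))/2^n ≤ 5e-05
6/2^n ≤ 5e-05
2^n ≥ 120000
n ≥ log₂(120000) = 16.87
n ≥ 17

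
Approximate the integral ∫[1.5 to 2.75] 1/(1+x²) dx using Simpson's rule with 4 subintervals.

f(x) = 1/(1+x²)
a = 1.5, b = 2.75, n = 4
h = (b - a)/n = 0.312500

Simpson's rule: (h/3)[f(x₀) + 4f(x₁) + 2f(x₂) + ... + f(xₙ)]

x_0 = 1.5000, f(x_0) = 0.307692, coefficient = 1
x_1 = 1.8125, f(x_1) = 0.233364, coefficient = 4
x_2 = 2.1250, f(x_2) = 0.181303, coefficient = 2
x_3 = 2.4375, f(x_3) = 0.144063, coefficient = 4
x_4 = 2.7500, f(x_4) = 0.116788, coefficient = 1

I ≈ (0.312500/3) × 2.296794 = 0.239249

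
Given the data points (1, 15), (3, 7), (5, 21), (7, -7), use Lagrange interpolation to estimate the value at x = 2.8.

Lagrange interpolation formula:
P(x) = Σ yᵢ × Lᵢ(x)
where Lᵢ(x) = Π_{j≠i} (x - xⱼ)/(xᵢ - xⱼ)

L_0(2.8) = (2.8 - 3)/(1 - 3) × (2.8 - 5)/(1 - 5) × (2.8 - 7)/(1 - 7) = 0.038500
L_1(2.8) = (2.8 - 1)/(3 - 1) × (2.8 - 5)/(3 - 5) × (2.8 - 7)/(3 - 7) = 1.039500
L_2(2.8) = (2.8 - 1)/(5 - 1) × (2.8 - 3)/(5 - 3) × (2.8 - 7)/(5 - 7) = -0.094500
L_3(2.8) = (2.8 - 1)/(7 - 1) × (2.8 - 3)/(7 - 3) × (2.8 - 5)/(7 - 5) = 0.016500

P(2.8) = 15×L_0(2.8) + 7×L_1(2.8) + 21×L_2(2.8) + (-7)×L_3(2.8)
P(2.8) = 5.754000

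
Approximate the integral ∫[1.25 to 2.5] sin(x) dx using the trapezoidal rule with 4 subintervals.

f(x) = sin(x)
a = 1.25, b = 2.5, n = 4
h = (b - a)/n = 0.312500

Trapezoidal rule: (h/2)[f(x₀) + 2f(x₁) + 2f(x₂) + ... + f(xₙ)]

x_0 = 1.2500, f(x_0) = 0.948985, coefficient = 1
x_1 = 1.5625, f(x_1) = 0.999966, coefficient = 2
x_2 = 1.8750, f(x_2) = 0.954086, coefficient = 2
x_3 = 2.1875, f(x_3) = 0.815789, coefficient = 2
x_4 = 2.5000, f(x_4) = 0.598472, coefficient = 1

I ≈ (0.312500/2) × 7.087138 = 1.107365
Exact value: 1.116466
Error: 0.009101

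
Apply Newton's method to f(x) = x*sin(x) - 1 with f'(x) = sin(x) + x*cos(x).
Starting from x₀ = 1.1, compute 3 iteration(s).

f(x) = x*sin(x) - 1
f'(x) = sin(x) + x*cos(x)
x₀ = 1.1

Newton-Raphson formula: x_{n+1} = x_n - f(x_n)/f'(x_n)

Iteration 1:
  f(1.100000) = -0.019672
  f'(1.100000) = 1.390163
  x_1 = 1.100000 - (-0.019672)/1.390163 = 1.114151
Iteration 2:
  f(1.114151) = -0.000009
  f'(1.114151) = 1.388810
  x_2 = 1.114151 - (-0.000009)/1.388810 = 1.114157
Iteration 3:
  f(1.114157) = 0.000000
  f'(1.114157) = 1.388809
  x_3 = 1.114157 - 0.000000/1.388809 = 1.114157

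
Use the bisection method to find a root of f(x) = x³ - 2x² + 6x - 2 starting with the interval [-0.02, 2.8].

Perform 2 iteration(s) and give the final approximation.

f(x) = x³ - 2x² + 6x - 2
Initial interval: [-0.02, 2.8]

Iteration 1:
  c_1 = (-0.020000 + 2.800000)/2 = 1.390000
  f(c_1) = f(1.390000) = 5.161419
  f(a) × f(c) < 0, new interval: [-0.020000, 1.390000]
Iteration 2:
  c_2 = (-0.020000 + 1.390000)/2 = 0.685000
  f(c_2) = f(0.685000) = 1.492969
  f(a) × f(c) < 0, new interval: [-0.020000, 0.685000]

After 2 iteration(s), the approximation is c_2 = 0.685000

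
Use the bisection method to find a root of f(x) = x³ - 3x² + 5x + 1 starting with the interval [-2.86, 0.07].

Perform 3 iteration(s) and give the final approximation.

f(x) = x³ - 3x² + 5x + 1
Initial interval: [-2.86, 0.07]

Iteration 1:
  c_1 = (-2.860000 + 0.070000)/2 = -1.395000
  f(c_1) = f(-1.395000) = -14.527780
  f(a) × f(c) ≥ 0, new interval: [-1.395000, 0.070000]
Iteration 2:
  c_2 = (-1.395000 + 0.070000)/2 = -0.662500
  f(c_2) = f(-0.662500) = -3.919994
  f(a) × f(c) ≥ 0, new interval: [-0.662500, 0.070000]
Iteration 3:
  c_3 = (-0.662500 + 0.070000)/2 = -0.296250
  f(c_3) = f(-0.296250) = -0.770542
  f(a) × f(c) ≥ 0, new interval: [-0.296250, 0.070000]

After 3 iteration(s), the approximation is c_3 = -0.296250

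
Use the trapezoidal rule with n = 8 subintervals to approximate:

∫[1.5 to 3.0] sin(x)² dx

f(x) = sin(x)²
a = 1.5, b = 3.0, n = 8
h = (b - a)/n = 0.187500

Trapezoidal rule: (h/2)[f(x₀) + 2f(x₁) + 2f(x₂) + ... + f(xₙ)]

x_0 = 1.5000, f(x_0) = 0.994996, coefficient = 1
x_1 = 1.6875, f(x_1) = 0.986442, coefficient = 2
x_2 = 1.8750, f(x_2) = 0.910280, coefficient = 2
x_3 = 2.0625, f(x_3) = 0.777095, coefficient = 2
x_4 = 2.2500, f(x_4) = 0.605398, coefficient = 2
x_5 = 2.4375, f(x_5) = 0.419052, coefficient = 2
x_6 = 2.6250, f(x_6) = 0.243957, coefficient = 2
x_7 = 2.8125, f(x_7) = 0.104448, coefficient = 2
x_8 = 3.0000, f(x_8) = 0.019915, coefficient = 1

I ≈ (0.187500/2) × 9.108255 = 0.853899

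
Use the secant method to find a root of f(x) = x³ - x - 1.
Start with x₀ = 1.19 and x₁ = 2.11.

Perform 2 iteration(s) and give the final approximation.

f(x) = x³ - x - 1
x₀ = 1.19, x₁ = 2.11

Secant formula: x_{n+1} = x_n - f(x_n)(x_n - x_{n-1})/(f(x_n) - f(x_{n-1}))

Iteration 1:
  f(1.190000) = -0.504841
  f(2.110000) = 6.283931
  x_2 = 2.110000 - 6.283931×(2.110000 - 1.190000)/(6.283931 - (-0.504841))
       = 1.258415
Iteration 2:
  f(2.110000) = 6.283931
  f(1.258415) = -0.265579
  x_3 = 1.258415 - (-0.265579)×(1.258415 - 2.110000)/(-0.265579 - 6.283931)
       = 1.292946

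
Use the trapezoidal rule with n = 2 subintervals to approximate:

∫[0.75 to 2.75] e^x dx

f(x) = e^x
a = 0.75, b = 2.75, n = 2
h = (b - a)/n = 1.000000

Trapezoidal rule: (h/2)[f(x₀) + 2f(x₁) + 2f(x₂) + ... + f(xₙ)]

x_0 = 0.7500, f(x_0) = 2.117000, coefficient = 1
x_1 = 1.7500, f(x_1) = 5.754603, coefficient = 2
x_2 = 2.7500, f(x_2) = 15.642632, coefficient = 1

I ≈ (1.000000/2) × 29.268837 = 14.634419
Exact value: 13.525632
Error: 1.108787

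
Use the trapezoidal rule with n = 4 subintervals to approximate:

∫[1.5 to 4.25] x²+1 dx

f(x) = x²+1
a = 1.5, b = 4.25, n = 4
h = (b - a)/n = 0.687500

Trapezoidal rule: (h/2)[f(x₀) + 2f(x₁) + 2f(x₂) + ... + f(xₙ)]

x_0 = 1.5000, f(x_0) = 3.250000, coefficient = 1
x_1 = 2.1875, f(x_1) = 5.785156, coefficient = 2
x_2 = 2.8750, f(x_2) = 9.265625, coefficient = 2
x_3 = 3.5625, f(x_3) = 13.691406, coefficient = 2
x_4 = 4.2500, f(x_4) = 19.062500, coefficient = 1

I ≈ (0.687500/2) × 79.796875 = 27.430176
Exact value: 27.213542
Error: 0.216634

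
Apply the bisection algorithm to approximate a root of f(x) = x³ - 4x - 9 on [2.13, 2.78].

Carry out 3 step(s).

f(x) = x³ - 4x - 9
Initial interval: [2.13, 2.78]

Iteration 1:
  c_1 = (2.130000 + 2.780000)/2 = 2.455000
  f(c_1) = f(2.455000) = -4.023654
  f(a) × f(c) ≥ 0, new interval: [2.455000, 2.780000]
Iteration 2:
  c_2 = (2.455000 + 2.780000)/2 = 2.617500
  f(c_2) = f(2.617500) = -1.536706
  f(a) × f(c) ≥ 0, new interval: [2.617500, 2.780000]
Iteration 3:
  c_3 = (2.617500 + 2.780000)/2 = 2.698750
  f(c_3) = f(2.698750) = -0.139325
  f(a) × f(c) ≥ 0, new interval: [2.698750, 2.780000]

After 3 iteration(s), the approximation is c_3 = 2.698750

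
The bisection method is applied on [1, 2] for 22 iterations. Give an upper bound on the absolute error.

Bisection error bound: |error| ≤ (b-a)/2^n
|error| ≤ (2 - 1)/2^22 = 1/2^22
|error| ≤ 0.0000002384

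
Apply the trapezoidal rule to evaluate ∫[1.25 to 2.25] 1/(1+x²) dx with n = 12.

f(x) = 1/(1+x²)
a = 1.25, b = 2.25, n = 12
h = (b - a)/n = 0.083333

Trapezoidal rule: (h/2)[f(x₀) + 2f(x₁) + 2f(x₂) + ... + f(xₙ)]

x_0 = 1.2500, f(x_0) = 0.390244, coefficient = 1
x_1 = 1.3333, f(x_1) = 0.360000, coefficient = 2
x_2 = 1.4167, f(x_2) = 0.332564, coefficient = 2
x_3 = 1.5000, f(x_3) = 0.307692, coefficient = 2
x_4 = 1.5833, f(x_4) = 0.285149, coefficient = 2
x_5 = 1.6667, f(x_5) = 0.264706, coefficient = 2
x_6 = 1.7500, f(x_6) = 0.246154, coefficient = 2
x_7 = 1.8333, f(x_7) = 0.229299, coefficient = 2
x_8 = 1.9167, f(x_8) = 0.213967, coefficient = 2
x_9 = 2.0000, f(x_9) = 0.200000, coefficient = 2
x_10 = 2.0833, f(x_10) = 0.187256, coefficient = 2
x_11 = 2.1667, f(x_11) = 0.175610, coefficient = 2
x_12 = 2.2500, f(x_12) = 0.164948, coefficient = 1

I ≈ (0.083333/2) × 6.159986 = 0.256666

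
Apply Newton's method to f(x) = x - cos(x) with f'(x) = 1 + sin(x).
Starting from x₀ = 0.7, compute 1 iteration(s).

f(x) = x - cos(x)
f'(x) = 1 + sin(x)
x₀ = 0.7

Newton-Raphson formula: x_{n+1} = x_n - f(x_n)/f'(x_n)

Iteration 1:
  f(0.700000) = -0.064842
  f'(0.700000) = 1.644218
  x_1 = 0.700000 - (-0.064842)/1.644218 = 0.739436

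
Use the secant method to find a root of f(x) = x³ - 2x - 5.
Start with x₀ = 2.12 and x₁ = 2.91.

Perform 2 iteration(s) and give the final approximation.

f(x) = x³ - 2x - 5
x₀ = 2.12, x₁ = 2.91

Secant formula: x_{n+1} = x_n - f(x_n)(x_n - x_{n-1})/(f(x_n) - f(x_{n-1}))

Iteration 1:
  f(2.120000) = 0.288128
  f(2.910000) = 13.822171
  x_2 = 2.910000 - 13.822171×(2.910000 - 2.120000)/(13.822171 - 0.288128)
       = 2.103182
Iteration 2:
  f(2.910000) = 13.822171
  f(2.103182) = 0.096793
  x_3 = 2.103182 - 0.096793×(2.103182 - 2.910000)/(0.096793 - 13.822171)
       = 2.097492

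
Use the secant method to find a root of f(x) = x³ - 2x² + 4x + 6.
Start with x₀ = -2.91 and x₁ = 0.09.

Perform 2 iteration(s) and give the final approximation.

f(x) = x³ - 2x² + 4x + 6
x₀ = -2.91, x₁ = 0.09

Secant formula: x_{n+1} = x_n - f(x_n)(x_n - x_{n-1})/(f(x_n) - f(x_{n-1}))

Iteration 1:
  f(-2.910000) = -47.218371
  f(0.090000) = 6.344529
  x_2 = 0.090000 - 6.344529×(0.090000 - (-2.910000))/(6.344529 - (-47.218371))
       = -0.265350
Iteration 2:
  f(0.090000) = 6.344529
  f(-0.265350) = 4.779094
  x_3 = -0.265350 - 4.779094×(-0.265350 - 0.090000)/(4.779094 - 6.344529)
       = -1.350194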